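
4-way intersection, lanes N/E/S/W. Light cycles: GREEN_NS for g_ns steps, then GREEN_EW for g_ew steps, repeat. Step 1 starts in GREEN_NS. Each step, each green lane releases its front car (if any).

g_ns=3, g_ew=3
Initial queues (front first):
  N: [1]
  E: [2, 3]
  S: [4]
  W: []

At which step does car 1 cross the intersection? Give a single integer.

Step 1 [NS]: N:car1-GO,E:wait,S:car4-GO,W:wait | queues: N=0 E=2 S=0 W=0
Step 2 [NS]: N:empty,E:wait,S:empty,W:wait | queues: N=0 E=2 S=0 W=0
Step 3 [NS]: N:empty,E:wait,S:empty,W:wait | queues: N=0 E=2 S=0 W=0
Step 4 [EW]: N:wait,E:car2-GO,S:wait,W:empty | queues: N=0 E=1 S=0 W=0
Step 5 [EW]: N:wait,E:car3-GO,S:wait,W:empty | queues: N=0 E=0 S=0 W=0
Car 1 crosses at step 1

1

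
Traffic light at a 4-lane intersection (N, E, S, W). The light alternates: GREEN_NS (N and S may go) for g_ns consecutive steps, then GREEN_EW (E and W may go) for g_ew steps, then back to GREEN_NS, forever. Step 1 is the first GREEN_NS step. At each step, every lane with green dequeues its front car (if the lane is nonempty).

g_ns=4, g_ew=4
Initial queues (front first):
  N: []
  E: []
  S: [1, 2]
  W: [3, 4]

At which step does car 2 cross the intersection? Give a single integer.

Step 1 [NS]: N:empty,E:wait,S:car1-GO,W:wait | queues: N=0 E=0 S=1 W=2
Step 2 [NS]: N:empty,E:wait,S:car2-GO,W:wait | queues: N=0 E=0 S=0 W=2
Step 3 [NS]: N:empty,E:wait,S:empty,W:wait | queues: N=0 E=0 S=0 W=2
Step 4 [NS]: N:empty,E:wait,S:empty,W:wait | queues: N=0 E=0 S=0 W=2
Step 5 [EW]: N:wait,E:empty,S:wait,W:car3-GO | queues: N=0 E=0 S=0 W=1
Step 6 [EW]: N:wait,E:empty,S:wait,W:car4-GO | queues: N=0 E=0 S=0 W=0
Car 2 crosses at step 2

2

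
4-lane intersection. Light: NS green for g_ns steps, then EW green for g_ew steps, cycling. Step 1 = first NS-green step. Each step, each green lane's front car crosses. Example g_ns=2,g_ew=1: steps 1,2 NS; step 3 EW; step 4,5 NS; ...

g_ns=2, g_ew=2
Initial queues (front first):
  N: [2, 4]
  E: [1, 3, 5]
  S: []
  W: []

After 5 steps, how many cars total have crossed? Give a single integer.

Step 1 [NS]: N:car2-GO,E:wait,S:empty,W:wait | queues: N=1 E=3 S=0 W=0
Step 2 [NS]: N:car4-GO,E:wait,S:empty,W:wait | queues: N=0 E=3 S=0 W=0
Step 3 [EW]: N:wait,E:car1-GO,S:wait,W:empty | queues: N=0 E=2 S=0 W=0
Step 4 [EW]: N:wait,E:car3-GO,S:wait,W:empty | queues: N=0 E=1 S=0 W=0
Step 5 [NS]: N:empty,E:wait,S:empty,W:wait | queues: N=0 E=1 S=0 W=0
Cars crossed by step 5: 4

Answer: 4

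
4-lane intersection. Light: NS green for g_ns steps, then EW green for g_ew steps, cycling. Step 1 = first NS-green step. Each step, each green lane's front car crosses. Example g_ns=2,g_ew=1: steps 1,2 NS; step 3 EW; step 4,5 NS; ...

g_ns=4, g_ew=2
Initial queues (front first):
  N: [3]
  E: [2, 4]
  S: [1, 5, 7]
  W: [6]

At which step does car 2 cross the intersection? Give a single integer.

Step 1 [NS]: N:car3-GO,E:wait,S:car1-GO,W:wait | queues: N=0 E=2 S=2 W=1
Step 2 [NS]: N:empty,E:wait,S:car5-GO,W:wait | queues: N=0 E=2 S=1 W=1
Step 3 [NS]: N:empty,E:wait,S:car7-GO,W:wait | queues: N=0 E=2 S=0 W=1
Step 4 [NS]: N:empty,E:wait,S:empty,W:wait | queues: N=0 E=2 S=0 W=1
Step 5 [EW]: N:wait,E:car2-GO,S:wait,W:car6-GO | queues: N=0 E=1 S=0 W=0
Step 6 [EW]: N:wait,E:car4-GO,S:wait,W:empty | queues: N=0 E=0 S=0 W=0
Car 2 crosses at step 5

5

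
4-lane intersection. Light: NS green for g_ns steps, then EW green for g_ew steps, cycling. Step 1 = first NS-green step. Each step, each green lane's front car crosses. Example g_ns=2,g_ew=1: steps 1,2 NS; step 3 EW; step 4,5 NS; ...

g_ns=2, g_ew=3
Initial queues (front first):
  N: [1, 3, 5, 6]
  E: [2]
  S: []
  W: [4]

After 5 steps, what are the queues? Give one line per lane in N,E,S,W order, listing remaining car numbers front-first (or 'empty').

Step 1 [NS]: N:car1-GO,E:wait,S:empty,W:wait | queues: N=3 E=1 S=0 W=1
Step 2 [NS]: N:car3-GO,E:wait,S:empty,W:wait | queues: N=2 E=1 S=0 W=1
Step 3 [EW]: N:wait,E:car2-GO,S:wait,W:car4-GO | queues: N=2 E=0 S=0 W=0
Step 4 [EW]: N:wait,E:empty,S:wait,W:empty | queues: N=2 E=0 S=0 W=0
Step 5 [EW]: N:wait,E:empty,S:wait,W:empty | queues: N=2 E=0 S=0 W=0

N: 5 6
E: empty
S: empty
W: empty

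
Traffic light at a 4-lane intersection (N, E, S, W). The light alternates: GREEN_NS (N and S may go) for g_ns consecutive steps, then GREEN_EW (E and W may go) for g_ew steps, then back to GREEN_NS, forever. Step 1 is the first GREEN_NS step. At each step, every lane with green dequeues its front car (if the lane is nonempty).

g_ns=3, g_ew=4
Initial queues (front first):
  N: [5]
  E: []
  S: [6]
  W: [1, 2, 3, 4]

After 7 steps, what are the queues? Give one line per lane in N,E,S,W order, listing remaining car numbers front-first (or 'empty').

Step 1 [NS]: N:car5-GO,E:wait,S:car6-GO,W:wait | queues: N=0 E=0 S=0 W=4
Step 2 [NS]: N:empty,E:wait,S:empty,W:wait | queues: N=0 E=0 S=0 W=4
Step 3 [NS]: N:empty,E:wait,S:empty,W:wait | queues: N=0 E=0 S=0 W=4
Step 4 [EW]: N:wait,E:empty,S:wait,W:car1-GO | queues: N=0 E=0 S=0 W=3
Step 5 [EW]: N:wait,E:empty,S:wait,W:car2-GO | queues: N=0 E=0 S=0 W=2
Step 6 [EW]: N:wait,E:empty,S:wait,W:car3-GO | queues: N=0 E=0 S=0 W=1
Step 7 [EW]: N:wait,E:empty,S:wait,W:car4-GO | queues: N=0 E=0 S=0 W=0

N: empty
E: empty
S: empty
W: empty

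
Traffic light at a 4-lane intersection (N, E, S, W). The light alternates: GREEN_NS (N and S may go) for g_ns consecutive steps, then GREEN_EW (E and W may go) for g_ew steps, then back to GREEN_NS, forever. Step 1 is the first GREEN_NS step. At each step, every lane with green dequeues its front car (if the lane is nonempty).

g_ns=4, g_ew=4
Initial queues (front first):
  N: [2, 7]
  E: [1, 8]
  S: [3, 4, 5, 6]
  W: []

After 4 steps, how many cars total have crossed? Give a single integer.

Step 1 [NS]: N:car2-GO,E:wait,S:car3-GO,W:wait | queues: N=1 E=2 S=3 W=0
Step 2 [NS]: N:car7-GO,E:wait,S:car4-GO,W:wait | queues: N=0 E=2 S=2 W=0
Step 3 [NS]: N:empty,E:wait,S:car5-GO,W:wait | queues: N=0 E=2 S=1 W=0
Step 4 [NS]: N:empty,E:wait,S:car6-GO,W:wait | queues: N=0 E=2 S=0 W=0
Cars crossed by step 4: 6

Answer: 6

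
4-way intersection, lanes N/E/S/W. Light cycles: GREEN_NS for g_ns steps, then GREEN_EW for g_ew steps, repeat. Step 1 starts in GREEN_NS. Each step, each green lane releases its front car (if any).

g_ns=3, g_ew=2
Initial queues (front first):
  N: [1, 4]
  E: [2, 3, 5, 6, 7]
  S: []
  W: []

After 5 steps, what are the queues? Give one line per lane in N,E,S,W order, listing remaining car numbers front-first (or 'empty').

Step 1 [NS]: N:car1-GO,E:wait,S:empty,W:wait | queues: N=1 E=5 S=0 W=0
Step 2 [NS]: N:car4-GO,E:wait,S:empty,W:wait | queues: N=0 E=5 S=0 W=0
Step 3 [NS]: N:empty,E:wait,S:empty,W:wait | queues: N=0 E=5 S=0 W=0
Step 4 [EW]: N:wait,E:car2-GO,S:wait,W:empty | queues: N=0 E=4 S=0 W=0
Step 5 [EW]: N:wait,E:car3-GO,S:wait,W:empty | queues: N=0 E=3 S=0 W=0

N: empty
E: 5 6 7
S: empty
W: empty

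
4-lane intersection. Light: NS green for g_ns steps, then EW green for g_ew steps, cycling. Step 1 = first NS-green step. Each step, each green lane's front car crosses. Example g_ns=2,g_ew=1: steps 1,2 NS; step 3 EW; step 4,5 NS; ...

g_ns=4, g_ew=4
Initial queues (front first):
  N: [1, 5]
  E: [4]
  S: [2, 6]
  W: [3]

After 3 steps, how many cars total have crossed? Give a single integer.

Step 1 [NS]: N:car1-GO,E:wait,S:car2-GO,W:wait | queues: N=1 E=1 S=1 W=1
Step 2 [NS]: N:car5-GO,E:wait,S:car6-GO,W:wait | queues: N=0 E=1 S=0 W=1
Step 3 [NS]: N:empty,E:wait,S:empty,W:wait | queues: N=0 E=1 S=0 W=1
Cars crossed by step 3: 4

Answer: 4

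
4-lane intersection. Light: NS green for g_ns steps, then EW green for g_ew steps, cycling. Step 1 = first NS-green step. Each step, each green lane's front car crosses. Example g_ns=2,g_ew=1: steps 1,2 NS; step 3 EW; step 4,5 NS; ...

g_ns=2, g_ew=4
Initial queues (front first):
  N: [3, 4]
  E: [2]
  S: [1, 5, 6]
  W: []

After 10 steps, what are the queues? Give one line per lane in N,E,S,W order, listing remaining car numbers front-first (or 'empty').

Step 1 [NS]: N:car3-GO,E:wait,S:car1-GO,W:wait | queues: N=1 E=1 S=2 W=0
Step 2 [NS]: N:car4-GO,E:wait,S:car5-GO,W:wait | queues: N=0 E=1 S=1 W=0
Step 3 [EW]: N:wait,E:car2-GO,S:wait,W:empty | queues: N=0 E=0 S=1 W=0
Step 4 [EW]: N:wait,E:empty,S:wait,W:empty | queues: N=0 E=0 S=1 W=0
Step 5 [EW]: N:wait,E:empty,S:wait,W:empty | queues: N=0 E=0 S=1 W=0
Step 6 [EW]: N:wait,E:empty,S:wait,W:empty | queues: N=0 E=0 S=1 W=0
Step 7 [NS]: N:empty,E:wait,S:car6-GO,W:wait | queues: N=0 E=0 S=0 W=0

N: empty
E: empty
S: empty
W: empty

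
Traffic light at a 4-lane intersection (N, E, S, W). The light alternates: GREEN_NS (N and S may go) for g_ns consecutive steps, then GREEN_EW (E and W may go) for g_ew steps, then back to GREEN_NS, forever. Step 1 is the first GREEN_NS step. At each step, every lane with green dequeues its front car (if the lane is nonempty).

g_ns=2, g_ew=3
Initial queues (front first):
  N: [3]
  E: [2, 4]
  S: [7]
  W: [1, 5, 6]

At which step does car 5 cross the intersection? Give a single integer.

Step 1 [NS]: N:car3-GO,E:wait,S:car7-GO,W:wait | queues: N=0 E=2 S=0 W=3
Step 2 [NS]: N:empty,E:wait,S:empty,W:wait | queues: N=0 E=2 S=0 W=3
Step 3 [EW]: N:wait,E:car2-GO,S:wait,W:car1-GO | queues: N=0 E=1 S=0 W=2
Step 4 [EW]: N:wait,E:car4-GO,S:wait,W:car5-GO | queues: N=0 E=0 S=0 W=1
Step 5 [EW]: N:wait,E:empty,S:wait,W:car6-GO | queues: N=0 E=0 S=0 W=0
Car 5 crosses at step 4

4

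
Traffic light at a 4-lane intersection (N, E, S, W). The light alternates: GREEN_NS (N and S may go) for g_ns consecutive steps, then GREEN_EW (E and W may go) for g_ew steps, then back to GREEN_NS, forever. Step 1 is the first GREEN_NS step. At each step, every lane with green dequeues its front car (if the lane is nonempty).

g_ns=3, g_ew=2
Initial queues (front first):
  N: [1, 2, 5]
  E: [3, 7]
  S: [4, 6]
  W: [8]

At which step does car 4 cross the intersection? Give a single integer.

Step 1 [NS]: N:car1-GO,E:wait,S:car4-GO,W:wait | queues: N=2 E=2 S=1 W=1
Step 2 [NS]: N:car2-GO,E:wait,S:car6-GO,W:wait | queues: N=1 E=2 S=0 W=1
Step 3 [NS]: N:car5-GO,E:wait,S:empty,W:wait | queues: N=0 E=2 S=0 W=1
Step 4 [EW]: N:wait,E:car3-GO,S:wait,W:car8-GO | queues: N=0 E=1 S=0 W=0
Step 5 [EW]: N:wait,E:car7-GO,S:wait,W:empty | queues: N=0 E=0 S=0 W=0
Car 4 crosses at step 1

1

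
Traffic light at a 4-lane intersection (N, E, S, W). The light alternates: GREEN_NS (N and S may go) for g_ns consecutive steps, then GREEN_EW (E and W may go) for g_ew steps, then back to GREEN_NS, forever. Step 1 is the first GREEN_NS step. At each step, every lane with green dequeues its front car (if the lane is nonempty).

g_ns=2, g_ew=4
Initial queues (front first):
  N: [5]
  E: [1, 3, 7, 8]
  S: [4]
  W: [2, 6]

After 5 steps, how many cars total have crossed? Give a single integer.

Step 1 [NS]: N:car5-GO,E:wait,S:car4-GO,W:wait | queues: N=0 E=4 S=0 W=2
Step 2 [NS]: N:empty,E:wait,S:empty,W:wait | queues: N=0 E=4 S=0 W=2
Step 3 [EW]: N:wait,E:car1-GO,S:wait,W:car2-GO | queues: N=0 E=3 S=0 W=1
Step 4 [EW]: N:wait,E:car3-GO,S:wait,W:car6-GO | queues: N=0 E=2 S=0 W=0
Step 5 [EW]: N:wait,E:car7-GO,S:wait,W:empty | queues: N=0 E=1 S=0 W=0
Cars crossed by step 5: 7

Answer: 7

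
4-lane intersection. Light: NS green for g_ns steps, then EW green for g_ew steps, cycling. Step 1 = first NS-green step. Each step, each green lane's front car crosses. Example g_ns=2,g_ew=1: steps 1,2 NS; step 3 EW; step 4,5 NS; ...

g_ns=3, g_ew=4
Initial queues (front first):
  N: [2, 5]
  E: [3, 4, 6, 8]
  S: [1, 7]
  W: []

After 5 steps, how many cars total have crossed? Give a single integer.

Answer: 6

Derivation:
Step 1 [NS]: N:car2-GO,E:wait,S:car1-GO,W:wait | queues: N=1 E=4 S=1 W=0
Step 2 [NS]: N:car5-GO,E:wait,S:car7-GO,W:wait | queues: N=0 E=4 S=0 W=0
Step 3 [NS]: N:empty,E:wait,S:empty,W:wait | queues: N=0 E=4 S=0 W=0
Step 4 [EW]: N:wait,E:car3-GO,S:wait,W:empty | queues: N=0 E=3 S=0 W=0
Step 5 [EW]: N:wait,E:car4-GO,S:wait,W:empty | queues: N=0 E=2 S=0 W=0
Cars crossed by step 5: 6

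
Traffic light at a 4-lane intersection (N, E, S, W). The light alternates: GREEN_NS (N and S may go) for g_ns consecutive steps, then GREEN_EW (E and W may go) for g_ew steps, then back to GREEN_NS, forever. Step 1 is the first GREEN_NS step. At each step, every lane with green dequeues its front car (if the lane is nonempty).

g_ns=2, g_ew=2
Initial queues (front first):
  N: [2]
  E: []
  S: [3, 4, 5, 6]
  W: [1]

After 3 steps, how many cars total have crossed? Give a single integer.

Step 1 [NS]: N:car2-GO,E:wait,S:car3-GO,W:wait | queues: N=0 E=0 S=3 W=1
Step 2 [NS]: N:empty,E:wait,S:car4-GO,W:wait | queues: N=0 E=0 S=2 W=1
Step 3 [EW]: N:wait,E:empty,S:wait,W:car1-GO | queues: N=0 E=0 S=2 W=0
Cars crossed by step 3: 4

Answer: 4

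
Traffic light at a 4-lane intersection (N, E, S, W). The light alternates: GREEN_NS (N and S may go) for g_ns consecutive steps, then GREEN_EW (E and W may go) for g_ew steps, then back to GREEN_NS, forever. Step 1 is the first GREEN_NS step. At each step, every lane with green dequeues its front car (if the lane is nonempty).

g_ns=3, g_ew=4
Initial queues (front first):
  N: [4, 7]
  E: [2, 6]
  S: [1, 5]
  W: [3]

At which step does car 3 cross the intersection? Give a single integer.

Step 1 [NS]: N:car4-GO,E:wait,S:car1-GO,W:wait | queues: N=1 E=2 S=1 W=1
Step 2 [NS]: N:car7-GO,E:wait,S:car5-GO,W:wait | queues: N=0 E=2 S=0 W=1
Step 3 [NS]: N:empty,E:wait,S:empty,W:wait | queues: N=0 E=2 S=0 W=1
Step 4 [EW]: N:wait,E:car2-GO,S:wait,W:car3-GO | queues: N=0 E=1 S=0 W=0
Step 5 [EW]: N:wait,E:car6-GO,S:wait,W:empty | queues: N=0 E=0 S=0 W=0
Car 3 crosses at step 4

4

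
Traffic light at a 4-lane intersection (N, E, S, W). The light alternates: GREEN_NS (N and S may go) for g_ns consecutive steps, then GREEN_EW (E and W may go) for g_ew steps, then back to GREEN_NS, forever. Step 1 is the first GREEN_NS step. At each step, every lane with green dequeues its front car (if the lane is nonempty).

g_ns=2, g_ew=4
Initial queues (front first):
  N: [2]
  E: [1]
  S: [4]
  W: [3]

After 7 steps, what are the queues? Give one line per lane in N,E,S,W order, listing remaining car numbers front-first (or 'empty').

Step 1 [NS]: N:car2-GO,E:wait,S:car4-GO,W:wait | queues: N=0 E=1 S=0 W=1
Step 2 [NS]: N:empty,E:wait,S:empty,W:wait | queues: N=0 E=1 S=0 W=1
Step 3 [EW]: N:wait,E:car1-GO,S:wait,W:car3-GO | queues: N=0 E=0 S=0 W=0

N: empty
E: empty
S: empty
W: empty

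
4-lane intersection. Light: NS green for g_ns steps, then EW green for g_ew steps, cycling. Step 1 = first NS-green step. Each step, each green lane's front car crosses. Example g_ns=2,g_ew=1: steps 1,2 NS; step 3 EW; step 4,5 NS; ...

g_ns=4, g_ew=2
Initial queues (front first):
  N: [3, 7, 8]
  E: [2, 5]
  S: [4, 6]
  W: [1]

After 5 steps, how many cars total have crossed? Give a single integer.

Step 1 [NS]: N:car3-GO,E:wait,S:car4-GO,W:wait | queues: N=2 E=2 S=1 W=1
Step 2 [NS]: N:car7-GO,E:wait,S:car6-GO,W:wait | queues: N=1 E=2 S=0 W=1
Step 3 [NS]: N:car8-GO,E:wait,S:empty,W:wait | queues: N=0 E=2 S=0 W=1
Step 4 [NS]: N:empty,E:wait,S:empty,W:wait | queues: N=0 E=2 S=0 W=1
Step 5 [EW]: N:wait,E:car2-GO,S:wait,W:car1-GO | queues: N=0 E=1 S=0 W=0
Cars crossed by step 5: 7

Answer: 7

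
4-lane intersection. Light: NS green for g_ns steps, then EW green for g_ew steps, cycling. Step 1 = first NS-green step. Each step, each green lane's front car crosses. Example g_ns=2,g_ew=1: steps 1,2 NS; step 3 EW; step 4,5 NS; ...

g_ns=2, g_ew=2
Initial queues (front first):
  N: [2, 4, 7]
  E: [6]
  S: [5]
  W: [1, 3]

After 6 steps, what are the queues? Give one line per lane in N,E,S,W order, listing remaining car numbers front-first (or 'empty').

Step 1 [NS]: N:car2-GO,E:wait,S:car5-GO,W:wait | queues: N=2 E=1 S=0 W=2
Step 2 [NS]: N:car4-GO,E:wait,S:empty,W:wait | queues: N=1 E=1 S=0 W=2
Step 3 [EW]: N:wait,E:car6-GO,S:wait,W:car1-GO | queues: N=1 E=0 S=0 W=1
Step 4 [EW]: N:wait,E:empty,S:wait,W:car3-GO | queues: N=1 E=0 S=0 W=0
Step 5 [NS]: N:car7-GO,E:wait,S:empty,W:wait | queues: N=0 E=0 S=0 W=0

N: empty
E: empty
S: empty
W: empty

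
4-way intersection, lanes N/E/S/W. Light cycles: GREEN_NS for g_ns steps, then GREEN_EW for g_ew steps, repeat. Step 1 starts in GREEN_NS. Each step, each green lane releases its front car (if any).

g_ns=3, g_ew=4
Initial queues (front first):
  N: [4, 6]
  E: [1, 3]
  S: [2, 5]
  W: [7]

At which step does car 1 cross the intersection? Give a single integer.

Step 1 [NS]: N:car4-GO,E:wait,S:car2-GO,W:wait | queues: N=1 E=2 S=1 W=1
Step 2 [NS]: N:car6-GO,E:wait,S:car5-GO,W:wait | queues: N=0 E=2 S=0 W=1
Step 3 [NS]: N:empty,E:wait,S:empty,W:wait | queues: N=0 E=2 S=0 W=1
Step 4 [EW]: N:wait,E:car1-GO,S:wait,W:car7-GO | queues: N=0 E=1 S=0 W=0
Step 5 [EW]: N:wait,E:car3-GO,S:wait,W:empty | queues: N=0 E=0 S=0 W=0
Car 1 crosses at step 4

4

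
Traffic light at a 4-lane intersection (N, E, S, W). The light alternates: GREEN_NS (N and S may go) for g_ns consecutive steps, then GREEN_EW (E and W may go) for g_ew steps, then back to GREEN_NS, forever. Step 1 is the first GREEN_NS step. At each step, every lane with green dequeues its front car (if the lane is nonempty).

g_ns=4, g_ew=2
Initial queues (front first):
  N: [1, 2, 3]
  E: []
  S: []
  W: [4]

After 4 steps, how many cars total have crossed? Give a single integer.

Answer: 3

Derivation:
Step 1 [NS]: N:car1-GO,E:wait,S:empty,W:wait | queues: N=2 E=0 S=0 W=1
Step 2 [NS]: N:car2-GO,E:wait,S:empty,W:wait | queues: N=1 E=0 S=0 W=1
Step 3 [NS]: N:car3-GO,E:wait,S:empty,W:wait | queues: N=0 E=0 S=0 W=1
Step 4 [NS]: N:empty,E:wait,S:empty,W:wait | queues: N=0 E=0 S=0 W=1
Cars crossed by step 4: 3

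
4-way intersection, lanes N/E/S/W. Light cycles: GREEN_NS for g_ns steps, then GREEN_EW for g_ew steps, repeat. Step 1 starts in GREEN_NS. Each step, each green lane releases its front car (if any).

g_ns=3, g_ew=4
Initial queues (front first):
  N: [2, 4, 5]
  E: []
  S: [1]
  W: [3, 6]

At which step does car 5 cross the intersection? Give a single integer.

Step 1 [NS]: N:car2-GO,E:wait,S:car1-GO,W:wait | queues: N=2 E=0 S=0 W=2
Step 2 [NS]: N:car4-GO,E:wait,S:empty,W:wait | queues: N=1 E=0 S=0 W=2
Step 3 [NS]: N:car5-GO,E:wait,S:empty,W:wait | queues: N=0 E=0 S=0 W=2
Step 4 [EW]: N:wait,E:empty,S:wait,W:car3-GO | queues: N=0 E=0 S=0 W=1
Step 5 [EW]: N:wait,E:empty,S:wait,W:car6-GO | queues: N=0 E=0 S=0 W=0
Car 5 crosses at step 3

3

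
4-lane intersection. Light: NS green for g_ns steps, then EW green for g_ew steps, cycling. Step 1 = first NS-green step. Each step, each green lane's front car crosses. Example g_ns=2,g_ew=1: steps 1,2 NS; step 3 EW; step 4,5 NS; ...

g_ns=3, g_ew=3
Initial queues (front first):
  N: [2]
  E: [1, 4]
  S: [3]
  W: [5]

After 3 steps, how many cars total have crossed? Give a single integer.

Answer: 2

Derivation:
Step 1 [NS]: N:car2-GO,E:wait,S:car3-GO,W:wait | queues: N=0 E=2 S=0 W=1
Step 2 [NS]: N:empty,E:wait,S:empty,W:wait | queues: N=0 E=2 S=0 W=1
Step 3 [NS]: N:empty,E:wait,S:empty,W:wait | queues: N=0 E=2 S=0 W=1
Cars crossed by step 3: 2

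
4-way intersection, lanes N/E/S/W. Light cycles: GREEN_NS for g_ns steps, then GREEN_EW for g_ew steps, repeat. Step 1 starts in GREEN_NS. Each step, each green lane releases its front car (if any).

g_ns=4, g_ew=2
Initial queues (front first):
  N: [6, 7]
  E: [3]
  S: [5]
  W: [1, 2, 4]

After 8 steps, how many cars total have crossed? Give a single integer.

Answer: 6

Derivation:
Step 1 [NS]: N:car6-GO,E:wait,S:car5-GO,W:wait | queues: N=1 E=1 S=0 W=3
Step 2 [NS]: N:car7-GO,E:wait,S:empty,W:wait | queues: N=0 E=1 S=0 W=3
Step 3 [NS]: N:empty,E:wait,S:empty,W:wait | queues: N=0 E=1 S=0 W=3
Step 4 [NS]: N:empty,E:wait,S:empty,W:wait | queues: N=0 E=1 S=0 W=3
Step 5 [EW]: N:wait,E:car3-GO,S:wait,W:car1-GO | queues: N=0 E=0 S=0 W=2
Step 6 [EW]: N:wait,E:empty,S:wait,W:car2-GO | queues: N=0 E=0 S=0 W=1
Step 7 [NS]: N:empty,E:wait,S:empty,W:wait | queues: N=0 E=0 S=0 W=1
Step 8 [NS]: N:empty,E:wait,S:empty,W:wait | queues: N=0 E=0 S=0 W=1
Cars crossed by step 8: 6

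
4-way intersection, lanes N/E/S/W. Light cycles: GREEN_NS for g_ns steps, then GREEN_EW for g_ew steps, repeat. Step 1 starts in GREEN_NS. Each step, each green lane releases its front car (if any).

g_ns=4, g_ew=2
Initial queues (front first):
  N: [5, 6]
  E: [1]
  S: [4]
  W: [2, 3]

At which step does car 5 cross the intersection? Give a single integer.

Step 1 [NS]: N:car5-GO,E:wait,S:car4-GO,W:wait | queues: N=1 E=1 S=0 W=2
Step 2 [NS]: N:car6-GO,E:wait,S:empty,W:wait | queues: N=0 E=1 S=0 W=2
Step 3 [NS]: N:empty,E:wait,S:empty,W:wait | queues: N=0 E=1 S=0 W=2
Step 4 [NS]: N:empty,E:wait,S:empty,W:wait | queues: N=0 E=1 S=0 W=2
Step 5 [EW]: N:wait,E:car1-GO,S:wait,W:car2-GO | queues: N=0 E=0 S=0 W=1
Step 6 [EW]: N:wait,E:empty,S:wait,W:car3-GO | queues: N=0 E=0 S=0 W=0
Car 5 crosses at step 1

1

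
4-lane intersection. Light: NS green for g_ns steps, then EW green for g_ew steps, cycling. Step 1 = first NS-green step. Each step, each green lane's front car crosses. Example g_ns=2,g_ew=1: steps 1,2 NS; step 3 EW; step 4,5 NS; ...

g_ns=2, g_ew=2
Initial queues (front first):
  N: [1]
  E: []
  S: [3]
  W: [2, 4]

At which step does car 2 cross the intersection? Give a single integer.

Step 1 [NS]: N:car1-GO,E:wait,S:car3-GO,W:wait | queues: N=0 E=0 S=0 W=2
Step 2 [NS]: N:empty,E:wait,S:empty,W:wait | queues: N=0 E=0 S=0 W=2
Step 3 [EW]: N:wait,E:empty,S:wait,W:car2-GO | queues: N=0 E=0 S=0 W=1
Step 4 [EW]: N:wait,E:empty,S:wait,W:car4-GO | queues: N=0 E=0 S=0 W=0
Car 2 crosses at step 3

3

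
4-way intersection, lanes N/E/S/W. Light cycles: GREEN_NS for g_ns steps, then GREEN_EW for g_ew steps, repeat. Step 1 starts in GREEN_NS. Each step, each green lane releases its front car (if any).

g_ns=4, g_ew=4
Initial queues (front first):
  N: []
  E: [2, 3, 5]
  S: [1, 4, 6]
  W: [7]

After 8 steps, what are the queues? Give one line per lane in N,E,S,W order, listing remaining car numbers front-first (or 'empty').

Step 1 [NS]: N:empty,E:wait,S:car1-GO,W:wait | queues: N=0 E=3 S=2 W=1
Step 2 [NS]: N:empty,E:wait,S:car4-GO,W:wait | queues: N=0 E=3 S=1 W=1
Step 3 [NS]: N:empty,E:wait,S:car6-GO,W:wait | queues: N=0 E=3 S=0 W=1
Step 4 [NS]: N:empty,E:wait,S:empty,W:wait | queues: N=0 E=3 S=0 W=1
Step 5 [EW]: N:wait,E:car2-GO,S:wait,W:car7-GO | queues: N=0 E=2 S=0 W=0
Step 6 [EW]: N:wait,E:car3-GO,S:wait,W:empty | queues: N=0 E=1 S=0 W=0
Step 7 [EW]: N:wait,E:car5-GO,S:wait,W:empty | queues: N=0 E=0 S=0 W=0

N: empty
E: empty
S: empty
W: empty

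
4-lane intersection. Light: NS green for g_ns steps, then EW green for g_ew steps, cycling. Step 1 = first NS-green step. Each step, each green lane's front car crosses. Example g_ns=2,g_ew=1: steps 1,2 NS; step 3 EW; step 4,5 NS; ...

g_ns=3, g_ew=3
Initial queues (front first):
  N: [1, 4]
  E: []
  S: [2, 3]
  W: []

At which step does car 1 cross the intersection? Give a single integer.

Step 1 [NS]: N:car1-GO,E:wait,S:car2-GO,W:wait | queues: N=1 E=0 S=1 W=0
Step 2 [NS]: N:car4-GO,E:wait,S:car3-GO,W:wait | queues: N=0 E=0 S=0 W=0
Car 1 crosses at step 1

1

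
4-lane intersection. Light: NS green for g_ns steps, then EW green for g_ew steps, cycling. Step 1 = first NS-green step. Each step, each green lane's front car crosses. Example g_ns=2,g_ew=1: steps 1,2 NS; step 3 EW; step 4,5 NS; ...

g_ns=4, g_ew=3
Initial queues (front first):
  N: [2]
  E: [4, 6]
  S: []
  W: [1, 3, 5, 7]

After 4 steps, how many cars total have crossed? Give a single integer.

Step 1 [NS]: N:car2-GO,E:wait,S:empty,W:wait | queues: N=0 E=2 S=0 W=4
Step 2 [NS]: N:empty,E:wait,S:empty,W:wait | queues: N=0 E=2 S=0 W=4
Step 3 [NS]: N:empty,E:wait,S:empty,W:wait | queues: N=0 E=2 S=0 W=4
Step 4 [NS]: N:empty,E:wait,S:empty,W:wait | queues: N=0 E=2 S=0 W=4
Cars crossed by step 4: 1

Answer: 1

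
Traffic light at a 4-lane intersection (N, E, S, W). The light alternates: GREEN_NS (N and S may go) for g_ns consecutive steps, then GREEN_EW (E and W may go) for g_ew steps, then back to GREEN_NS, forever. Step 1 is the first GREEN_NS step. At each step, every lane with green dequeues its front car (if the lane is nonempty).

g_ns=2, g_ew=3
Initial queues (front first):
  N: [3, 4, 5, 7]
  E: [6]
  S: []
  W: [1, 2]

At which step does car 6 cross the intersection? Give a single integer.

Step 1 [NS]: N:car3-GO,E:wait,S:empty,W:wait | queues: N=3 E=1 S=0 W=2
Step 2 [NS]: N:car4-GO,E:wait,S:empty,W:wait | queues: N=2 E=1 S=0 W=2
Step 3 [EW]: N:wait,E:car6-GO,S:wait,W:car1-GO | queues: N=2 E=0 S=0 W=1
Step 4 [EW]: N:wait,E:empty,S:wait,W:car2-GO | queues: N=2 E=0 S=0 W=0
Step 5 [EW]: N:wait,E:empty,S:wait,W:empty | queues: N=2 E=0 S=0 W=0
Step 6 [NS]: N:car5-GO,E:wait,S:empty,W:wait | queues: N=1 E=0 S=0 W=0
Step 7 [NS]: N:car7-GO,E:wait,S:empty,W:wait | queues: N=0 E=0 S=0 W=0
Car 6 crosses at step 3

3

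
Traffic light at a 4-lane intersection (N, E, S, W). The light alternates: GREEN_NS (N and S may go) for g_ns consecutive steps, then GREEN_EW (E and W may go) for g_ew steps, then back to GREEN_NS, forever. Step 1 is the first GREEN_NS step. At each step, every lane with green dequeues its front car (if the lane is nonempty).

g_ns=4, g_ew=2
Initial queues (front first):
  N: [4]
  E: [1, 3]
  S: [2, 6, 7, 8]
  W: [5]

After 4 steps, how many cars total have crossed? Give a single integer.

Answer: 5

Derivation:
Step 1 [NS]: N:car4-GO,E:wait,S:car2-GO,W:wait | queues: N=0 E=2 S=3 W=1
Step 2 [NS]: N:empty,E:wait,S:car6-GO,W:wait | queues: N=0 E=2 S=2 W=1
Step 3 [NS]: N:empty,E:wait,S:car7-GO,W:wait | queues: N=0 E=2 S=1 W=1
Step 4 [NS]: N:empty,E:wait,S:car8-GO,W:wait | queues: N=0 E=2 S=0 W=1
Cars crossed by step 4: 5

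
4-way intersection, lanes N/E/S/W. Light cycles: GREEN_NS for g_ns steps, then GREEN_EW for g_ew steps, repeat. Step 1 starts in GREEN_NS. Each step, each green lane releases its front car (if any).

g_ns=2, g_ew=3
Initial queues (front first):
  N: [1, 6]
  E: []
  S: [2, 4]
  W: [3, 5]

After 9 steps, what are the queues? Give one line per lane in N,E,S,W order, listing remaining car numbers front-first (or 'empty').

Step 1 [NS]: N:car1-GO,E:wait,S:car2-GO,W:wait | queues: N=1 E=0 S=1 W=2
Step 2 [NS]: N:car6-GO,E:wait,S:car4-GO,W:wait | queues: N=0 E=0 S=0 W=2
Step 3 [EW]: N:wait,E:empty,S:wait,W:car3-GO | queues: N=0 E=0 S=0 W=1
Step 4 [EW]: N:wait,E:empty,S:wait,W:car5-GO | queues: N=0 E=0 S=0 W=0

N: empty
E: empty
S: empty
W: empty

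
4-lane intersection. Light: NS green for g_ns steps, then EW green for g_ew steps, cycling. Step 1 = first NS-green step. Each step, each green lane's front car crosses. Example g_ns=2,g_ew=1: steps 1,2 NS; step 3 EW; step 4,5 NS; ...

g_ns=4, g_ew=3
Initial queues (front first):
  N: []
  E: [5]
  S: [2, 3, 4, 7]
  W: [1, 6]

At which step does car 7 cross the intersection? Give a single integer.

Step 1 [NS]: N:empty,E:wait,S:car2-GO,W:wait | queues: N=0 E=1 S=3 W=2
Step 2 [NS]: N:empty,E:wait,S:car3-GO,W:wait | queues: N=0 E=1 S=2 W=2
Step 3 [NS]: N:empty,E:wait,S:car4-GO,W:wait | queues: N=0 E=1 S=1 W=2
Step 4 [NS]: N:empty,E:wait,S:car7-GO,W:wait | queues: N=0 E=1 S=0 W=2
Step 5 [EW]: N:wait,E:car5-GO,S:wait,W:car1-GO | queues: N=0 E=0 S=0 W=1
Step 6 [EW]: N:wait,E:empty,S:wait,W:car6-GO | queues: N=0 E=0 S=0 W=0
Car 7 crosses at step 4

4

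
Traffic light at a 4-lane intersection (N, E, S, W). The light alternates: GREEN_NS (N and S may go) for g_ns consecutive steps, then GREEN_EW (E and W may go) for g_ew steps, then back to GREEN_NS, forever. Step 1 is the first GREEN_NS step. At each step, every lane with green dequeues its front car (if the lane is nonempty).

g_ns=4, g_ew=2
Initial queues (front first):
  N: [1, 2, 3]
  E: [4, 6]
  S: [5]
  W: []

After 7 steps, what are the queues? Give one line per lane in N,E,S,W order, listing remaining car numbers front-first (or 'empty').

Step 1 [NS]: N:car1-GO,E:wait,S:car5-GO,W:wait | queues: N=2 E=2 S=0 W=0
Step 2 [NS]: N:car2-GO,E:wait,S:empty,W:wait | queues: N=1 E=2 S=0 W=0
Step 3 [NS]: N:car3-GO,E:wait,S:empty,W:wait | queues: N=0 E=2 S=0 W=0
Step 4 [NS]: N:empty,E:wait,S:empty,W:wait | queues: N=0 E=2 S=0 W=0
Step 5 [EW]: N:wait,E:car4-GO,S:wait,W:empty | queues: N=0 E=1 S=0 W=0
Step 6 [EW]: N:wait,E:car6-GO,S:wait,W:empty | queues: N=0 E=0 S=0 W=0

N: empty
E: empty
S: empty
W: empty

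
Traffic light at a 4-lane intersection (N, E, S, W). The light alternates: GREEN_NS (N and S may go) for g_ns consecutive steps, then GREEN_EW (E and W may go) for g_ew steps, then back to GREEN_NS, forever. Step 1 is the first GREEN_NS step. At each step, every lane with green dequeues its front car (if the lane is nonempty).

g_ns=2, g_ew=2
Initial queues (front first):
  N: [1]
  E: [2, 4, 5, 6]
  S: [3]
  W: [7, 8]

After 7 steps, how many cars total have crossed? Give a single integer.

Answer: 7

Derivation:
Step 1 [NS]: N:car1-GO,E:wait,S:car3-GO,W:wait | queues: N=0 E=4 S=0 W=2
Step 2 [NS]: N:empty,E:wait,S:empty,W:wait | queues: N=0 E=4 S=0 W=2
Step 3 [EW]: N:wait,E:car2-GO,S:wait,W:car7-GO | queues: N=0 E=3 S=0 W=1
Step 4 [EW]: N:wait,E:car4-GO,S:wait,W:car8-GO | queues: N=0 E=2 S=0 W=0
Step 5 [NS]: N:empty,E:wait,S:empty,W:wait | queues: N=0 E=2 S=0 W=0
Step 6 [NS]: N:empty,E:wait,S:empty,W:wait | queues: N=0 E=2 S=0 W=0
Step 7 [EW]: N:wait,E:car5-GO,S:wait,W:empty | queues: N=0 E=1 S=0 W=0
Cars crossed by step 7: 7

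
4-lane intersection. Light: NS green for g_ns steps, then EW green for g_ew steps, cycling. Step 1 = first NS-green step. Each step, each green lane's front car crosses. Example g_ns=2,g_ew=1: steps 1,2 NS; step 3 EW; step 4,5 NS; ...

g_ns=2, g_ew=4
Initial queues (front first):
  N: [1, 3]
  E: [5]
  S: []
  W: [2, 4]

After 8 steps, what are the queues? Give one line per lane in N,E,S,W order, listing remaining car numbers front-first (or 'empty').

Step 1 [NS]: N:car1-GO,E:wait,S:empty,W:wait | queues: N=1 E=1 S=0 W=2
Step 2 [NS]: N:car3-GO,E:wait,S:empty,W:wait | queues: N=0 E=1 S=0 W=2
Step 3 [EW]: N:wait,E:car5-GO,S:wait,W:car2-GO | queues: N=0 E=0 S=0 W=1
Step 4 [EW]: N:wait,E:empty,S:wait,W:car4-GO | queues: N=0 E=0 S=0 W=0

N: empty
E: empty
S: empty
W: empty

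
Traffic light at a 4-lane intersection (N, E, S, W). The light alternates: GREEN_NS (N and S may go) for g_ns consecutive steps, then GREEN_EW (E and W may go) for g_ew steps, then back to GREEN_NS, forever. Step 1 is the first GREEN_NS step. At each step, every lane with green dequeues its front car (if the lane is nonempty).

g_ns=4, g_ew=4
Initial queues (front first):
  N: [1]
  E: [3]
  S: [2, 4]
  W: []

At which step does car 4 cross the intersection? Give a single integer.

Step 1 [NS]: N:car1-GO,E:wait,S:car2-GO,W:wait | queues: N=0 E=1 S=1 W=0
Step 2 [NS]: N:empty,E:wait,S:car4-GO,W:wait | queues: N=0 E=1 S=0 W=0
Step 3 [NS]: N:empty,E:wait,S:empty,W:wait | queues: N=0 E=1 S=0 W=0
Step 4 [NS]: N:empty,E:wait,S:empty,W:wait | queues: N=0 E=1 S=0 W=0
Step 5 [EW]: N:wait,E:car3-GO,S:wait,W:empty | queues: N=0 E=0 S=0 W=0
Car 4 crosses at step 2

2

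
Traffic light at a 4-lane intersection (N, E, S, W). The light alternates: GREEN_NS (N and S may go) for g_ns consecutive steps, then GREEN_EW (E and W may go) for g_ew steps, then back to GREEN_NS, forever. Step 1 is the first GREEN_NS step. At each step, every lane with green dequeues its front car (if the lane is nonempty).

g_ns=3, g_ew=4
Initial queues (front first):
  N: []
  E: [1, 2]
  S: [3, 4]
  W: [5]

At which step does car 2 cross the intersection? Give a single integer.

Step 1 [NS]: N:empty,E:wait,S:car3-GO,W:wait | queues: N=0 E=2 S=1 W=1
Step 2 [NS]: N:empty,E:wait,S:car4-GO,W:wait | queues: N=0 E=2 S=0 W=1
Step 3 [NS]: N:empty,E:wait,S:empty,W:wait | queues: N=0 E=2 S=0 W=1
Step 4 [EW]: N:wait,E:car1-GO,S:wait,W:car5-GO | queues: N=0 E=1 S=0 W=0
Step 5 [EW]: N:wait,E:car2-GO,S:wait,W:empty | queues: N=0 E=0 S=0 W=0
Car 2 crosses at step 5

5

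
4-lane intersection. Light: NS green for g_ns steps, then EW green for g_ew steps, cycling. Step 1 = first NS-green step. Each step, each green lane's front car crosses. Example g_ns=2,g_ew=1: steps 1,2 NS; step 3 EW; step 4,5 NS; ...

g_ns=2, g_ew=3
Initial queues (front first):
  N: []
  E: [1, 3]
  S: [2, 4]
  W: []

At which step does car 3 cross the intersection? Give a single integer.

Step 1 [NS]: N:empty,E:wait,S:car2-GO,W:wait | queues: N=0 E=2 S=1 W=0
Step 2 [NS]: N:empty,E:wait,S:car4-GO,W:wait | queues: N=0 E=2 S=0 W=0
Step 3 [EW]: N:wait,E:car1-GO,S:wait,W:empty | queues: N=0 E=1 S=0 W=0
Step 4 [EW]: N:wait,E:car3-GO,S:wait,W:empty | queues: N=0 E=0 S=0 W=0
Car 3 crosses at step 4

4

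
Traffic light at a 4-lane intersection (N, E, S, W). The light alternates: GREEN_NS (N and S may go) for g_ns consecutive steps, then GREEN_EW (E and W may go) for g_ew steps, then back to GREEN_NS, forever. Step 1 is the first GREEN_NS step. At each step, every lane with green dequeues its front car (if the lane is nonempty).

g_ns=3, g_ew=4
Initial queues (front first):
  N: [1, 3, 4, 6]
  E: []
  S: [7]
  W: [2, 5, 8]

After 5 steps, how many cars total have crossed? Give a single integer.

Step 1 [NS]: N:car1-GO,E:wait,S:car7-GO,W:wait | queues: N=3 E=0 S=0 W=3
Step 2 [NS]: N:car3-GO,E:wait,S:empty,W:wait | queues: N=2 E=0 S=0 W=3
Step 3 [NS]: N:car4-GO,E:wait,S:empty,W:wait | queues: N=1 E=0 S=0 W=3
Step 4 [EW]: N:wait,E:empty,S:wait,W:car2-GO | queues: N=1 E=0 S=0 W=2
Step 5 [EW]: N:wait,E:empty,S:wait,W:car5-GO | queues: N=1 E=0 S=0 W=1
Cars crossed by step 5: 6

Answer: 6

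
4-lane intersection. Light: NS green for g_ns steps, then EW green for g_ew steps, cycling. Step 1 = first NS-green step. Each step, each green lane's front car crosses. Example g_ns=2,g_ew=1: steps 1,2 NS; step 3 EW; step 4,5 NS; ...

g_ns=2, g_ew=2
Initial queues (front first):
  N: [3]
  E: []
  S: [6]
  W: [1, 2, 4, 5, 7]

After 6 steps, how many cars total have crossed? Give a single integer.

Answer: 4

Derivation:
Step 1 [NS]: N:car3-GO,E:wait,S:car6-GO,W:wait | queues: N=0 E=0 S=0 W=5
Step 2 [NS]: N:empty,E:wait,S:empty,W:wait | queues: N=0 E=0 S=0 W=5
Step 3 [EW]: N:wait,E:empty,S:wait,W:car1-GO | queues: N=0 E=0 S=0 W=4
Step 4 [EW]: N:wait,E:empty,S:wait,W:car2-GO | queues: N=0 E=0 S=0 W=3
Step 5 [NS]: N:empty,E:wait,S:empty,W:wait | queues: N=0 E=0 S=0 W=3
Step 6 [NS]: N:empty,E:wait,S:empty,W:wait | queues: N=0 E=0 S=0 W=3
Cars crossed by step 6: 4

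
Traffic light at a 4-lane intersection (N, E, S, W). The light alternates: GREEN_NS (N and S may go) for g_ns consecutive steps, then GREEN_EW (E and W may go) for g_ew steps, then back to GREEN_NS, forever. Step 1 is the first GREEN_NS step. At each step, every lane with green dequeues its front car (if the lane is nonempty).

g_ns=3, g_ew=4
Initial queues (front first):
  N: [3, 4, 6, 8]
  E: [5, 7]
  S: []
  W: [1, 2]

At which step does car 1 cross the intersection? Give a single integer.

Step 1 [NS]: N:car3-GO,E:wait,S:empty,W:wait | queues: N=3 E=2 S=0 W=2
Step 2 [NS]: N:car4-GO,E:wait,S:empty,W:wait | queues: N=2 E=2 S=0 W=2
Step 3 [NS]: N:car6-GO,E:wait,S:empty,W:wait | queues: N=1 E=2 S=0 W=2
Step 4 [EW]: N:wait,E:car5-GO,S:wait,W:car1-GO | queues: N=1 E=1 S=0 W=1
Step 5 [EW]: N:wait,E:car7-GO,S:wait,W:car2-GO | queues: N=1 E=0 S=0 W=0
Step 6 [EW]: N:wait,E:empty,S:wait,W:empty | queues: N=1 E=0 S=0 W=0
Step 7 [EW]: N:wait,E:empty,S:wait,W:empty | queues: N=1 E=0 S=0 W=0
Step 8 [NS]: N:car8-GO,E:wait,S:empty,W:wait | queues: N=0 E=0 S=0 W=0
Car 1 crosses at step 4

4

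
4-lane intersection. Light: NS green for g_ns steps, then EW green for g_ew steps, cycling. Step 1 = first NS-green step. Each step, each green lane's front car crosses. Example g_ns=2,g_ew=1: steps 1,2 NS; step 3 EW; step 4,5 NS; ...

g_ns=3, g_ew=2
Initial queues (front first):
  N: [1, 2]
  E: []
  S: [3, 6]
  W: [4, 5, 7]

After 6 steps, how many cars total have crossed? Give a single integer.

Answer: 6

Derivation:
Step 1 [NS]: N:car1-GO,E:wait,S:car3-GO,W:wait | queues: N=1 E=0 S=1 W=3
Step 2 [NS]: N:car2-GO,E:wait,S:car6-GO,W:wait | queues: N=0 E=0 S=0 W=3
Step 3 [NS]: N:empty,E:wait,S:empty,W:wait | queues: N=0 E=0 S=0 W=3
Step 4 [EW]: N:wait,E:empty,S:wait,W:car4-GO | queues: N=0 E=0 S=0 W=2
Step 5 [EW]: N:wait,E:empty,S:wait,W:car5-GO | queues: N=0 E=0 S=0 W=1
Step 6 [NS]: N:empty,E:wait,S:empty,W:wait | queues: N=0 E=0 S=0 W=1
Cars crossed by step 6: 6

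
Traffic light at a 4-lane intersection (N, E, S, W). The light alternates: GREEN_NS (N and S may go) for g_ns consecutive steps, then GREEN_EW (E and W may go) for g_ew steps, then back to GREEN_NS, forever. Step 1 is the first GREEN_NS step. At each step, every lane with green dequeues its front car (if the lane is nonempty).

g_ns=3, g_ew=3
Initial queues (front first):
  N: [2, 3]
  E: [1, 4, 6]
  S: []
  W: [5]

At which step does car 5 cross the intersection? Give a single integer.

Step 1 [NS]: N:car2-GO,E:wait,S:empty,W:wait | queues: N=1 E=3 S=0 W=1
Step 2 [NS]: N:car3-GO,E:wait,S:empty,W:wait | queues: N=0 E=3 S=0 W=1
Step 3 [NS]: N:empty,E:wait,S:empty,W:wait | queues: N=0 E=3 S=0 W=1
Step 4 [EW]: N:wait,E:car1-GO,S:wait,W:car5-GO | queues: N=0 E=2 S=0 W=0
Step 5 [EW]: N:wait,E:car4-GO,S:wait,W:empty | queues: N=0 E=1 S=0 W=0
Step 6 [EW]: N:wait,E:car6-GO,S:wait,W:empty | queues: N=0 E=0 S=0 W=0
Car 5 crosses at step 4

4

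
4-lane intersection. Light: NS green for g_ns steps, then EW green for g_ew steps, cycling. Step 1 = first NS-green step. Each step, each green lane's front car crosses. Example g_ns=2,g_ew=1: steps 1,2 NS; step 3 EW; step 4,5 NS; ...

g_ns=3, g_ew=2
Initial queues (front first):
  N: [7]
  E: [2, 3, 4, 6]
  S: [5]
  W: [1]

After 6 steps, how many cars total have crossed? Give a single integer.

Answer: 5

Derivation:
Step 1 [NS]: N:car7-GO,E:wait,S:car5-GO,W:wait | queues: N=0 E=4 S=0 W=1
Step 2 [NS]: N:empty,E:wait,S:empty,W:wait | queues: N=0 E=4 S=0 W=1
Step 3 [NS]: N:empty,E:wait,S:empty,W:wait | queues: N=0 E=4 S=0 W=1
Step 4 [EW]: N:wait,E:car2-GO,S:wait,W:car1-GO | queues: N=0 E=3 S=0 W=0
Step 5 [EW]: N:wait,E:car3-GO,S:wait,W:empty | queues: N=0 E=2 S=0 W=0
Step 6 [NS]: N:empty,E:wait,S:empty,W:wait | queues: N=0 E=2 S=0 W=0
Cars crossed by step 6: 5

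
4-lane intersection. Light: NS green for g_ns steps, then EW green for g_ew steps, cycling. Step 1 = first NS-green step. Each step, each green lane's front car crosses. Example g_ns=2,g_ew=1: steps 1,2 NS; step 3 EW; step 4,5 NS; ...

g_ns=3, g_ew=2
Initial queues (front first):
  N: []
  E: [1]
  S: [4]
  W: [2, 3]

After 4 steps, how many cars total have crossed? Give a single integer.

Step 1 [NS]: N:empty,E:wait,S:car4-GO,W:wait | queues: N=0 E=1 S=0 W=2
Step 2 [NS]: N:empty,E:wait,S:empty,W:wait | queues: N=0 E=1 S=0 W=2
Step 3 [NS]: N:empty,E:wait,S:empty,W:wait | queues: N=0 E=1 S=0 W=2
Step 4 [EW]: N:wait,E:car1-GO,S:wait,W:car2-GO | queues: N=0 E=0 S=0 W=1
Cars crossed by step 4: 3

Answer: 3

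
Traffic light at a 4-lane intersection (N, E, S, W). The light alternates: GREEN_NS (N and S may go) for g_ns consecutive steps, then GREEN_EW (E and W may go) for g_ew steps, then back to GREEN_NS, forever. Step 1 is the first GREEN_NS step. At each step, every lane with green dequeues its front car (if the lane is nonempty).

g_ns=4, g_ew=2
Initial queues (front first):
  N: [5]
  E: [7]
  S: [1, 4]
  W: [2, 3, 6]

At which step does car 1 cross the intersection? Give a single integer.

Step 1 [NS]: N:car5-GO,E:wait,S:car1-GO,W:wait | queues: N=0 E=1 S=1 W=3
Step 2 [NS]: N:empty,E:wait,S:car4-GO,W:wait | queues: N=0 E=1 S=0 W=3
Step 3 [NS]: N:empty,E:wait,S:empty,W:wait | queues: N=0 E=1 S=0 W=3
Step 4 [NS]: N:empty,E:wait,S:empty,W:wait | queues: N=0 E=1 S=0 W=3
Step 5 [EW]: N:wait,E:car7-GO,S:wait,W:car2-GO | queues: N=0 E=0 S=0 W=2
Step 6 [EW]: N:wait,E:empty,S:wait,W:car3-GO | queues: N=0 E=0 S=0 W=1
Step 7 [NS]: N:empty,E:wait,S:empty,W:wait | queues: N=0 E=0 S=0 W=1
Step 8 [NS]: N:empty,E:wait,S:empty,W:wait | queues: N=0 E=0 S=0 W=1
Step 9 [NS]: N:empty,E:wait,S:empty,W:wait | queues: N=0 E=0 S=0 W=1
Step 10 [NS]: N:empty,E:wait,S:empty,W:wait | queues: N=0 E=0 S=0 W=1
Step 11 [EW]: N:wait,E:empty,S:wait,W:car6-GO | queues: N=0 E=0 S=0 W=0
Car 1 crosses at step 1

1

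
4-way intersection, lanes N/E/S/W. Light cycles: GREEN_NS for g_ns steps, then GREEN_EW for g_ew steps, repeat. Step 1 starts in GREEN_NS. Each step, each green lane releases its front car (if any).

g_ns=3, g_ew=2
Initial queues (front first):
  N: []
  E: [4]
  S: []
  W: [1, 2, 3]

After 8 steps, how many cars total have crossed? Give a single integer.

Step 1 [NS]: N:empty,E:wait,S:empty,W:wait | queues: N=0 E=1 S=0 W=3
Step 2 [NS]: N:empty,E:wait,S:empty,W:wait | queues: N=0 E=1 S=0 W=3
Step 3 [NS]: N:empty,E:wait,S:empty,W:wait | queues: N=0 E=1 S=0 W=3
Step 4 [EW]: N:wait,E:car4-GO,S:wait,W:car1-GO | queues: N=0 E=0 S=0 W=2
Step 5 [EW]: N:wait,E:empty,S:wait,W:car2-GO | queues: N=0 E=0 S=0 W=1
Step 6 [NS]: N:empty,E:wait,S:empty,W:wait | queues: N=0 E=0 S=0 W=1
Step 7 [NS]: N:empty,E:wait,S:empty,W:wait | queues: N=0 E=0 S=0 W=1
Step 8 [NS]: N:empty,E:wait,S:empty,W:wait | queues: N=0 E=0 S=0 W=1
Cars crossed by step 8: 3

Answer: 3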